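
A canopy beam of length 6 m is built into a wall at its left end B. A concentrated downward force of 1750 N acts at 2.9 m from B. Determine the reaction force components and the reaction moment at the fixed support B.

B_x = 0, B_y = 1750 N, M_B = 5075 N·m

ΣF_x = 0: B_x = 0.
ΣF_y = 0: B_y − 1750 = 0 → B_y = 1750 N.
ΣM about B: M_B − 1750·2.9 = 0 → M_B = 5075 N·m.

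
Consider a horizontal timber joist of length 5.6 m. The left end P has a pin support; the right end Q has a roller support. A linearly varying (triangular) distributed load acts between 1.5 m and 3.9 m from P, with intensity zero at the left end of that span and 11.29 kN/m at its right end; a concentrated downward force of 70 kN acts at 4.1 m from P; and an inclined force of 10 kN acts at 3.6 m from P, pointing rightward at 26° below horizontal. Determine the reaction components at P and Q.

P_x = -8.988 kN, P_y = 26.36 kN, Q_y = 61.57 kN

Resultant of the triangular load: ½ × 11.29 × 2.4 = 13.548 kN, acting at 3.1 m from P (one-third of the span from the peak).
Taking moments about P: Q_y·5.6 − (½·11.29·2.4)·3.1 − 70·4.1 − 10·sin26°·3.6 = 0 → Q_y = 344.78/5.6 = 61.5679 ≈ 61.57 kN.
ΣF_y = 0: P_y + 61.5679 − ½·11.29·2.4 − 70 − 10·sin26° = 0 → P_y = 26.36 kN.
ΣF_x = 0: P_x + 10·cos26° = 0 → P_x = -8.988 kN.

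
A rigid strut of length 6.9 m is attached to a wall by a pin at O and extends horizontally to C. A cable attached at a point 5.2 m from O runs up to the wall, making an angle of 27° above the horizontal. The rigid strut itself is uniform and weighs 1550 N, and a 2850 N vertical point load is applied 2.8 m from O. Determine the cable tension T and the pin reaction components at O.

T = 5645 N, O_x = 5030 N, O_y = 1837 N

ΣM about O: T·sin27°·5.2 − 1550·3.45 − 2850·2.8 = 0 → T = 13327.5/(5.2·0.45399) = 5645.46 ≈ 5645 N.
ΣF_x = 0: O_x − T·cos27° = 0 → O_x = 5645.46 × 0.891007 = 5030 N.
ΣF_y = 0: O_y + T·sin27° − 1550 − 2850 = 0 → O_y = 4400 − 5645.46 × 0.45399 = 1837 N.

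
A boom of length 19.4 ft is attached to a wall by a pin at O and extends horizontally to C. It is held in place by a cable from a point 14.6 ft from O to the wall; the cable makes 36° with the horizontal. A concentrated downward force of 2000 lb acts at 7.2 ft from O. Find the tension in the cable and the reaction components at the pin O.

T = 1678 lb, O_x = 1358 lb, O_y = 1014 lb

ΣM about O: T·sin36°·14.6 − 2000·7.2 = 0 → T = 14400/(14.6·0.587785) = 1678 lb.
ΣF_x = 0: O_x − T·cos36° = 0 → O_x = 1678 × 0.809017 = 1358 lb.
ΣF_y = 0: O_y + T·sin36° − 2000 = 0 → O_y = 2000 − 1678 × 0.587785 = 1014 lb.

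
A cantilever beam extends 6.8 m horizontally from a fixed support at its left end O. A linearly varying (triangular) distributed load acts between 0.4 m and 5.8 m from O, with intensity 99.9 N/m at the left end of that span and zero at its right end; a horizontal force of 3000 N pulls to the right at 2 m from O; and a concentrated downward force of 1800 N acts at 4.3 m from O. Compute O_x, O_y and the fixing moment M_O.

O_x = -3000 N, O_y = 2070 N, M_O = 8333 N·m

Resultant of the triangular load: ½ × 99.9 × 5.4 = 269.73 N, acting at 2.2 m from O (one-third of the span from the peak).
ΣF_x = 0: O_x + 3000 = 0 → O_x = -3000 N.
ΣF_y = 0: O_y − ½·99.9·5.4 − 1800 = 0 → O_y = 2070 N.
ΣM about O: M_O − (½·99.9·5.4)·2.2 − 1800·4.3 = 0 → M_O = 8333 N·m.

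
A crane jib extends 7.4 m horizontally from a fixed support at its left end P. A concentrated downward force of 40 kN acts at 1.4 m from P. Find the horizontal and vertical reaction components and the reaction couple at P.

ΣF_x = 0: P_x = 0.
ΣF_y = 0: P_y − 40 = 0 → P_y = 40.00 kN.
ΣM about P: M_P − 40·1.4 = 0 → M_P = 56.00 kN·m.

P_x = 0, P_y = 40.00 kN, M_P = 56.00 kN·m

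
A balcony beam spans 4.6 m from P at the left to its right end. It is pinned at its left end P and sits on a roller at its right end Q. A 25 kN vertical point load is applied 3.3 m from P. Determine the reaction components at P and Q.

P_x = 0, P_y = 7.065 kN, Q_y = 17.93 kN

ΣM about P: Q_y·4.6 − 25·3.3 = 0 → Q_y = 82.5/4.6 = 17.9348 ≈ 17.93 kN.
ΣF_y = 0: P_y + 17.9348 − 25 = 0 → P_y = 7.065 kN.
ΣF_x = 0: no horizontal applied forces, so P_x = 0.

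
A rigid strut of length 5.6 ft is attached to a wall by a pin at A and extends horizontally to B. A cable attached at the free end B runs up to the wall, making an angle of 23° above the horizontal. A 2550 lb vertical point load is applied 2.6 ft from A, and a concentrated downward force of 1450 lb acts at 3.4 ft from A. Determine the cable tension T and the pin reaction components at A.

ΣM about A: T·sin23°·5.6 − 2550·2.6 − 1450·3.4 = 0 → T = 11560/(5.6·0.390731) = 5283.14 ≈ 5283 lb.
ΣF_x = 0: A_x − T·cos23° = 0 → A_x = 5283.14 × 0.920505 = 4863 lb.
ΣF_y = 0: A_y + T·sin23° − 2550 − 1450 = 0 → A_y = 4000 − 5283.14 × 0.390731 = 1936 lb.

T = 5283 lb, A_x = 4863 lb, A_y = 1936 lb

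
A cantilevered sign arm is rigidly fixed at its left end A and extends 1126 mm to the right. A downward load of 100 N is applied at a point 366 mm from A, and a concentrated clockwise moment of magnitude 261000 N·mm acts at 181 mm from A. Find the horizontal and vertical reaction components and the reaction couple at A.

ΣF_x = 0: A_x = 0.
ΣF_y = 0: A_y − 100 = 0 → A_y = 100.0 N.
ΣM about A: M_A − 100·366 − 261000 = 0 → M_A = 297600 N·mm.

A_x = 0, A_y = 100.0 N, M_A = 297600 N·mm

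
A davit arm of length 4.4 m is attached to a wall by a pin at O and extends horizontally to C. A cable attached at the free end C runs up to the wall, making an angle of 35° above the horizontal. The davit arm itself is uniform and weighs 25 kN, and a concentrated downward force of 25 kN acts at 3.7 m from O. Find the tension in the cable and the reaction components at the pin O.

T = 58.45 kN, O_x = 47.88 kN, O_y = 16.48 kN

ΣM about O: T·sin35°·4.4 − 25·2.2 − 25·3.7 = 0 → T = 147.5/(4.4·0.573576) = 58.4451 ≈ 58.45 kN.
ΣF_x = 0: O_x − T·cos35° = 0 → O_x = 58.4451 × 0.819152 = 47.88 kN.
ΣF_y = 0: O_y + T·sin35° − 25 − 25 = 0 → O_y = 50 − 58.4451 × 0.573576 = 16.48 kN.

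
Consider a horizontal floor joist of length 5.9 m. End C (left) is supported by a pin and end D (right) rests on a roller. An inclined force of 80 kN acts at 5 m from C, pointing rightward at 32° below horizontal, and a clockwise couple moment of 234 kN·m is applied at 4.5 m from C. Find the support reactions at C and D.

ΣM about C: D_y·5.9 − 80·sin32°·5 − 234 = 0 → D_y = 445.968/5.9 = 75.5878 ≈ 75.59 kN.
ΣF_y = 0: C_y + 75.5878 − 80·sin32° = 0 → C_y = -33.19 kN.
ΣF_x = 0: C_x + 80·cos32° = 0 → C_x = -67.84 kN.

C_x = -67.84 kN, C_y = -33.19 kN, D_y = 75.59 kN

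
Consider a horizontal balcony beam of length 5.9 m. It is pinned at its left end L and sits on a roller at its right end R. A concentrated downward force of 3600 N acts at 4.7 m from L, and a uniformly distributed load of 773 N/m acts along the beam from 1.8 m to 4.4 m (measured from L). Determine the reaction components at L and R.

L_x = 0, L_y = 1686 N, R_y = 3924 N

Resultant of the distributed load: 773 × 2.6 = 2009.8 N at 3.1 m from L.
Taking moments about L: R_y·5.9 − 3600·4.7 − (773·2.6)·3.1 = 0 → R_y = 23150.38/5.9 = 3923.79 ≈ 3924 N.
ΣF_y = 0: L_y + 3923.79 − 3600 − 773·2.6 = 0 → L_y = 1686 N.
ΣF_x = 0: no horizontal applied forces, so L_x = 0.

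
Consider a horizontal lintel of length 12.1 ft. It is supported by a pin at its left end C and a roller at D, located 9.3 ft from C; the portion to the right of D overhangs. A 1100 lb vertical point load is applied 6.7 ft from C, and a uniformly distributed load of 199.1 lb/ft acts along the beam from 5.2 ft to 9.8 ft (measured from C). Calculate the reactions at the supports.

Resultant of the distributed load: 199.1 × 4.6 = 915.86 lb at 7.5 ft from C.
Taking moments about C: D_y·9.3 − 1100·6.7 − (199.1·4.6)·7.5 = 0 → D_y = 14238.95/9.3 = 1531.07 ≈ 1531 lb.
ΣF_y = 0: C_y + 1531.07 − 1100 − 199.1·4.6 = 0 → C_y = 484.8 lb.
ΣF_x = 0: no horizontal applied forces, so C_x = 0.

C_x = 0, C_y = 484.8 lb, D_y = 1531 lb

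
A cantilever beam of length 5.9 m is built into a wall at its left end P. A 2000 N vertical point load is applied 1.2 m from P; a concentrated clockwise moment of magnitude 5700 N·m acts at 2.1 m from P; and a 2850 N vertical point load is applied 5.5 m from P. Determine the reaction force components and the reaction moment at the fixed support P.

ΣF_x = 0: P_x = 0.
ΣF_y = 0: P_y − 2000 − 2850 = 0 → P_y = 4850 N.
ΣM about P: M_P − 2000·1.2 − 5700 − 2850·5.5 = 0 → M_P = 23780 N·m.

P_x = 0, P_y = 4850 N, M_P = 23780 N·m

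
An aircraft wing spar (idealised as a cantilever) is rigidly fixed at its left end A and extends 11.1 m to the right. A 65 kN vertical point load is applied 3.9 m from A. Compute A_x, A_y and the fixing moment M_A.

A_x = 0, A_y = 65.00 kN, M_A = 253.5 kN·m

ΣF_x = 0: A_x = 0.
ΣF_y = 0: A_y − 65 = 0 → A_y = 65.00 kN.
ΣM about A: M_A − 65·3.9 = 0 → M_A = 253.5 kN·m.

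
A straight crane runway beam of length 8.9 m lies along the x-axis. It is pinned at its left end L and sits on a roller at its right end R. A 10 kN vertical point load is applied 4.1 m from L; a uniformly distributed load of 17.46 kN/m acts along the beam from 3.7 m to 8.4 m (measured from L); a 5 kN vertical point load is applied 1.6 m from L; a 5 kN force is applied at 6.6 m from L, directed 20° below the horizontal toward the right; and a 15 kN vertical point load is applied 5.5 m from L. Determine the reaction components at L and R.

L_x = -4.698 kN, L_y = 41.94 kN, R_y = 71.83 kN

Resultant of the distributed load: 17.46 × 4.7 = 82.062 kN at 6.05 m from L.
Moments about L: R_y·8.9 − 10·4.1 − (17.46·4.7)·6.05 − 5·1.6 − 5·sin20°·6.6 − 15·5.5 = 0 → R_y = 639.262/8.9 = 71.8272 ≈ 71.83 kN.
ΣF_y = 0: L_y + 71.8272 − 10 − 17.46·4.7 − 5 − 5·sin20° − 15 = 0 → L_y = 41.94 kN.
ΣF_x = 0: L_x + 5·cos20° = 0 → L_x = -4.698 kN.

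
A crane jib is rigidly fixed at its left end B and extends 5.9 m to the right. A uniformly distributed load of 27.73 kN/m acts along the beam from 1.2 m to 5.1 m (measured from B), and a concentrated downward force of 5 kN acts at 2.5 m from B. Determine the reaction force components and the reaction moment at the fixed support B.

Resultant of the distributed load: 27.73 × 3.9 = 108.147 kN at 3.15 m from B.
ΣF_x = 0: B_x = 0.
ΣF_y = 0: B_y − 27.73·3.9 − 5 = 0 → B_y = 113.1 kN.
ΣM about B: M_B − (27.73·3.9)·3.15 − 5·2.5 = 0 → M_B = 353.2 kN·m.

B_x = 0, B_y = 113.1 kN, M_B = 353.2 kN·m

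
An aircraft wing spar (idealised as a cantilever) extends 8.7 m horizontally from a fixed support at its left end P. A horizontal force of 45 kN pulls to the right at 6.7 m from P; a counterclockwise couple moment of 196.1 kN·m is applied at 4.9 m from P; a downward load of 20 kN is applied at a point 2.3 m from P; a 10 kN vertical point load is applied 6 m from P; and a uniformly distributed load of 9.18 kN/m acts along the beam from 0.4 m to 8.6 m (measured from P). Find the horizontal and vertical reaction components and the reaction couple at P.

P_x = -45.00 kN, P_y = 105.3 kN, M_P = 248.6 kN·m

Resultant of the distributed load: 9.18 × 8.2 = 75.276 kN at 4.5 m from P.
ΣF_x = 0: P_x + 45 = 0 → P_x = -45.00 kN.
ΣF_y = 0: P_y − 20 − 10 − 9.18·8.2 = 0 → P_y = 105.3 kN.
ΣM about P: M_P + 196.1 − 20·2.3 − 10·6 − (9.18·8.2)·4.5 = 0 → M_P = 248.6 kN·m.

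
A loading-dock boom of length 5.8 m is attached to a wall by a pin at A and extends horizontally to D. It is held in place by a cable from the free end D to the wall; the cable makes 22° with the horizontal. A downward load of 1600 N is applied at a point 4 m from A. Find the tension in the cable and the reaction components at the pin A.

ΣM about A: T·sin22°·5.8 − 1600·4 = 0 → T = 6400/(5.8·0.374607) = 2945.62 ≈ 2946 N.
ΣF_x = 0: A_x − T·cos22° = 0 → A_x = 2945.62 × 0.927184 = 2731 N.
ΣF_y = 0: A_y + T·sin22° − 1600 = 0 → A_y = 1600 − 2945.62 × 0.374607 = 496.6 N.

T = 2946 N, A_x = 2731 N, A_y = 496.6 N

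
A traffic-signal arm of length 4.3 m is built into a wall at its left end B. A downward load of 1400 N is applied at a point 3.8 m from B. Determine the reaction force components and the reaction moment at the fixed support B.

ΣF_x = 0: B_x = 0.
ΣF_y = 0: B_y − 1400 = 0 → B_y = 1400 N.
ΣM about B: M_B − 1400·3.8 = 0 → M_B = 5320 N·m.

B_x = 0, B_y = 1400 N, M_B = 5320 N·m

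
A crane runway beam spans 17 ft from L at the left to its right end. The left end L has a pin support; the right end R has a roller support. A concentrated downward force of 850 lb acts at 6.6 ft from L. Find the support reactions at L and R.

Moments about L: R_y·17 − 850·6.6 = 0 → R_y = 5610/17 = 330.0 lb.
ΣF_y = 0: L_y + 330 − 850 = 0 → L_y = 520.0 lb.
ΣF_x = 0: no horizontal applied forces, so L_x = 0.

L_x = 0, L_y = 520.0 lb, R_y = 330.0 lb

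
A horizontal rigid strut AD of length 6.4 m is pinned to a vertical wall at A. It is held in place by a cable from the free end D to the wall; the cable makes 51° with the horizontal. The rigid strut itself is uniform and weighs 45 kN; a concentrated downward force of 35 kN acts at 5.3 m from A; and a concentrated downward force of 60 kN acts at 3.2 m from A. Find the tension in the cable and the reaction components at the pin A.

ΣM about A: T·sin51°·6.4 − 45·3.2 − 35·5.3 − 60·3.2 = 0 → T = 521.5/(6.4·0.777146) = 104.851 ≈ 104.9 kN.
ΣF_x = 0: A_x − T·cos51° = 0 → A_x = 104.851 × 0.62932 = 65.98 kN.
ΣF_y = 0: A_y + T·sin51° − 45 − 35 − 60 = 0 → A_y = 140 − 104.851 × 0.777146 = 58.52 kN.

T = 104.9 kN, A_x = 65.98 kN, A_y = 58.52 kN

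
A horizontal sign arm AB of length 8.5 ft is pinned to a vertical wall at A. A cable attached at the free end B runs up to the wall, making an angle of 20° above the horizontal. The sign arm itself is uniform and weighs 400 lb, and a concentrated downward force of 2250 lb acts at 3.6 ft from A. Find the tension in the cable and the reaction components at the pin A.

T = 3371 lb, A_x = 3168 lb, A_y = 1497 lb

ΣM about A: T·sin20°·8.5 − 400·4.25 − 2250·3.6 = 0 → T = 9800/(8.5·0.34202) = 3370.98 ≈ 3371 lb.
ΣF_x = 0: A_x − T·cos20° = 0 → A_x = 3370.98 × 0.939693 = 3168 lb.
ΣF_y = 0: A_y + T·sin20° − 400 − 2250 = 0 → A_y = 2650 − 3370.98 × 0.34202 = 1497 lb.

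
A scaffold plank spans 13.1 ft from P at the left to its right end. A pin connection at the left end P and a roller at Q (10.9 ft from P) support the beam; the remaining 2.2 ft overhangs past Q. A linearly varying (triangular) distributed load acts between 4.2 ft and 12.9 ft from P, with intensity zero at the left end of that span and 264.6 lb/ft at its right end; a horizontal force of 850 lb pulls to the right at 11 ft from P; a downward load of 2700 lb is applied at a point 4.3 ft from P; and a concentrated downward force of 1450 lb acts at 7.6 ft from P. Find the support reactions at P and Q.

P_x = -850.0 lb, P_y = 2169 lb, Q_y = 3132 lb

Resultant of the triangular load: ½ × 264.6 × 8.7 = 1151.01 lb, acting at 10 ft from P (one-third of the span from the peak).
Taking moments about P: Q_y·10.9 − (½·264.6·8.7)·10 − 2700·4.3 − 1450·7.6 = 0 → Q_y = 34140.1/10.9 = 3132.12 ≈ 3132 lb.
ΣF_y = 0: P_y + 3132.12 − ½·264.6·8.7 − 2700 − 1450 = 0 → P_y = 2169 lb.
ΣF_x = 0: P_x + 850 = 0 → P_x = -850.0 lb.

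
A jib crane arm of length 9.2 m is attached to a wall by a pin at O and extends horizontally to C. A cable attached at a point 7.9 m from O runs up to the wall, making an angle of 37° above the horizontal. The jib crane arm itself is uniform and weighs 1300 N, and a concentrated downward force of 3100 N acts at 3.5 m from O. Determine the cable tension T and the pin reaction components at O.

ΣM about O: T·sin37°·7.9 − 1300·4.6 − 3100·3.5 = 0 → T = 16830/(7.9·0.601815) = 3539.92 ≈ 3540 N.
ΣF_x = 0: O_x − T·cos37° = 0 → O_x = 3539.92 × 0.798636 = 2827 N.
ΣF_y = 0: O_y + T·sin37° − 1300 − 3100 = 0 → O_y = 4400 − 3539.92 × 0.601815 = 2270 N.

T = 3540 N, O_x = 2827 N, O_y = 2270 N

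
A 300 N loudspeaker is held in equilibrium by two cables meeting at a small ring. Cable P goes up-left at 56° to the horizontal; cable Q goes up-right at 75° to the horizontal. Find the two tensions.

ΣF_x = 0: −T_P·cos56° + T_Q·cos75° = 0 → T_Q = 2.16056·T_P.
ΣF_y = 0: T_P·sin56° + T_Q·sin75° = 300.
Substitute: T_P·(0.829038 + 2.16056·0.965926) = 300 → T_P = 102.881 ≈ 102.9 N.
Then T_Q = 2.16056 × 102.881 = 222.3 N.

T_P = 102.9 N, T_Q = 222.3 N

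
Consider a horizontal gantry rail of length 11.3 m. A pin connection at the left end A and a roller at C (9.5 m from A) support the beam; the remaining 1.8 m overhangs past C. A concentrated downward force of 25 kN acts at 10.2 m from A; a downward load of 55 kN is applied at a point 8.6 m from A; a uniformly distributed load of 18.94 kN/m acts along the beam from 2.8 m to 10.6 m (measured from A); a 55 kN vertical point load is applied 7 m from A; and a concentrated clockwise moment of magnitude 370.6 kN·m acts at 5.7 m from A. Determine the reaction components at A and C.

Resultant of the distributed load: 18.94 × 7.8 = 147.732 kN at 6.7 m from A.
ΣM about A: C_y·9.5 − 25·10.2 − 55·8.6 − (18.94·7.8)·6.7 − 55·7 − 370.6 = 0 → C_y = 2473.4044/9.5 = 260.358 ≈ 260.4 kN.
ΣF_y = 0: A_y + 260.358 − 25 − 55 − 18.94·7.8 − 55 = 0 → A_y = 22.37 kN.
ΣF_x = 0: no horizontal applied forces, so A_x = 0.

A_x = 0, A_y = 22.37 kN, C_y = 260.4 kN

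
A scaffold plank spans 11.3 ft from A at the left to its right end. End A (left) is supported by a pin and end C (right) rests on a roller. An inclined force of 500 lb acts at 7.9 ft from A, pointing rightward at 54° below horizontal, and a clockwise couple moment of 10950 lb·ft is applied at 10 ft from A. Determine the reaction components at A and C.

ΣM about A: C_y·11.3 − 500·sin54°·7.9 − 10950 = 0 → C_y = 14145.6/11.3 = 1251.82 ≈ 1252 lb.
ΣF_y = 0: A_y + 1251.82 − 500·sin54° = 0 → A_y = -847.3 lb.
ΣF_x = 0: A_x + 500·cos54° = 0 → A_x = -293.9 lb.

A_x = -293.9 lb, A_y = -847.3 lb, C_y = 1252 lb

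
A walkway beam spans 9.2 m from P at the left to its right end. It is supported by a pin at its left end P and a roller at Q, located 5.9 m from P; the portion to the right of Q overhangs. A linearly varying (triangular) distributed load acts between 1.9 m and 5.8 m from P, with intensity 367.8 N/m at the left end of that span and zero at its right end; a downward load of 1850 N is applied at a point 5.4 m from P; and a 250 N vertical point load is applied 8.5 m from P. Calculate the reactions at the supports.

Resultant of the triangular load: ½ × 367.8 × 3.9 = 717.21 N, acting at 3.2 m from P (one-third of the span from the peak).
Taking moments about P: Q_y·5.9 − (½·367.8·3.9)·3.2 − 1850·5.4 − 250·8.5 = 0 → Q_y = 14410.072/5.9 = 2442.39 ≈ 2442 N.
ΣF_y = 0: P_y + 2442.39 − ½·367.8·3.9 − 1850 − 250 = 0 → P_y = 374.8 N.
ΣF_x = 0: no horizontal applied forces, so P_x = 0.

P_x = 0, P_y = 374.8 N, Q_y = 2442 N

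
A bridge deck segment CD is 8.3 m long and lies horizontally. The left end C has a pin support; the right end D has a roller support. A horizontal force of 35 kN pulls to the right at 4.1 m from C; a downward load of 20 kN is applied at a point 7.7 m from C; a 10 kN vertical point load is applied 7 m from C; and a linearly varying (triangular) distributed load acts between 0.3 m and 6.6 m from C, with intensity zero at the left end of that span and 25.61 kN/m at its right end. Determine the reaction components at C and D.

Resultant of the triangular load: ½ × 25.61 × 6.3 = 80.6715 kN, acting at 4.5 m from C (one-third of the span from the peak).
ΣM about C: D_y·8.3 − 20·7.7 − 10·7 − (½·25.61·6.3)·4.5 = 0 → D_y = 587.02175/8.3 = 70.7255 ≈ 70.73 kN.
ΣF_y = 0: C_y + 70.7255 − 20 − 10 − ½·25.61·6.3 = 0 → C_y = 39.95 kN.
ΣF_x = 0: C_x + 35 = 0 → C_x = -35.00 kN.

C_x = -35.00 kN, C_y = 39.95 kN, D_y = 70.73 kN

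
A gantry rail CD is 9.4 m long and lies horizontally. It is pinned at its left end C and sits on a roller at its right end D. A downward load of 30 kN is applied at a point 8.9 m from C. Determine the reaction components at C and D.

C_x = 0, C_y = 1.596 kN, D_y = 28.40 kN

Taking moments about C: D_y·9.4 − 30·8.9 = 0 → D_y = 267/9.4 = 28.4043 ≈ 28.40 kN.
ΣF_y = 0: C_y + 28.4043 − 30 = 0 → C_y = 1.596 kN.
ΣF_x = 0: no horizontal applied forces, so C_x = 0.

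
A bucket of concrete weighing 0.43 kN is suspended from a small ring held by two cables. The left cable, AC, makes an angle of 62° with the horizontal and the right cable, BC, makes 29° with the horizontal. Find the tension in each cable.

ΣF_x = 0: −T_AC·cos62° + T_BC·cos29° = 0 → T_BC = 0.536772·T_AC.
ΣF_y = 0: T_AC·sin62° + T_BC·sin29° = 0.43.
Substitute: T_AC·(0.882948 + 0.536772·0.48481) = 0.43 → T_AC = 0.376144 ≈ 0.3761 kN.
Then T_BC = 0.536772 × 0.376144 = 0.2019 kN.

T_AC = 0.3761 kN, T_BC = 0.2019 kN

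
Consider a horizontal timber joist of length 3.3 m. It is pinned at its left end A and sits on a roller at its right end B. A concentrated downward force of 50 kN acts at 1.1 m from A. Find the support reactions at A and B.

Taking moments about A: B_y·3.3 − 50·1.1 = 0 → B_y = 55/3.3 = 16.6667 ≈ 16.67 kN.
ΣF_y = 0: A_y + 16.6667 − 50 = 0 → A_y = 33.33 kN.
ΣF_x = 0: no horizontal applied forces, so A_x = 0.

A_x = 0, A_y = 33.33 kN, B_y = 16.67 kN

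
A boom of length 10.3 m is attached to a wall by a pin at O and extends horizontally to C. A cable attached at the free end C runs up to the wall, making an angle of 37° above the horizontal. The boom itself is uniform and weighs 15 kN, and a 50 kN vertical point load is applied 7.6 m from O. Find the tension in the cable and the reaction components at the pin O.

ΣM about O: T·sin37°·10.3 − 15·5.15 − 50·7.6 = 0 → T = 457.25/(10.3·0.601815) = 73.7655 ≈ 73.77 kN.
ΣF_x = 0: O_x − T·cos37° = 0 → O_x = 73.7655 × 0.798636 = 58.91 kN.
ΣF_y = 0: O_y + T·sin37° − 15 − 50 = 0 → O_y = 65 − 73.7655 × 0.601815 = 20.61 kN.

T = 73.77 kN, O_x = 58.91 kN, O_y = 20.61 kN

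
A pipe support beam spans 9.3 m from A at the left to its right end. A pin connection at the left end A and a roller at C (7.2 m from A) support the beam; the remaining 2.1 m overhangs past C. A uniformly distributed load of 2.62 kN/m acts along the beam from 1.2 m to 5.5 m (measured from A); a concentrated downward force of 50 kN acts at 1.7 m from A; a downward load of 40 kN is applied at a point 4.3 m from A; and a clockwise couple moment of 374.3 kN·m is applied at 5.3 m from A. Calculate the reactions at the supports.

Resultant of the distributed load: 2.62 × 4.3 = 11.266 kN at 3.35 m from A.
ΣM about A: C_y·7.2 − (2.62·4.3)·3.35 − 50·1.7 − 40·4.3 − 374.3 = 0 → C_y = 669.0411/7.2 = 92.9224 ≈ 92.92 kN.
ΣF_y = 0: A_y + 92.9224 − 2.62·4.3 − 50 − 40 = 0 → A_y = 8.344 kN.
ΣF_x = 0: no horizontal applied forces, so A_x = 0.

A_x = 0, A_y = 8.344 kN, C_y = 92.92 kN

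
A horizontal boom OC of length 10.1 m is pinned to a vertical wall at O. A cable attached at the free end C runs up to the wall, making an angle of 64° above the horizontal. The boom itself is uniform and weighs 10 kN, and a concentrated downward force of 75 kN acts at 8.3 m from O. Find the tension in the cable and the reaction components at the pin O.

ΣM about O: T·sin64°·10.1 − 10·5.05 − 75·8.3 = 0 → T = 673/(10.1·0.898794) = 74.1367 ≈ 74.14 kN.
ΣF_x = 0: O_x − T·cos64° = 0 → O_x = 74.1367 × 0.438371 = 32.50 kN.
ΣF_y = 0: O_y + T·sin64° − 10 − 75 = 0 → O_y = 85 − 74.1367 × 0.898794 = 18.37 kN.

T = 74.14 kN, O_x = 32.50 kN, O_y = 18.37 kN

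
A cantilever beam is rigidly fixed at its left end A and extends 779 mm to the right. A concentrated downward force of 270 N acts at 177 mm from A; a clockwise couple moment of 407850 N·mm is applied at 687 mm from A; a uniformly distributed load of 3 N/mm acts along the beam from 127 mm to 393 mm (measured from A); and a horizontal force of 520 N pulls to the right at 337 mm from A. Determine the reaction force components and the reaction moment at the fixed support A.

Resultant of the distributed load: 3 × 266 = 798 N at 260 mm from A.
ΣF_x = 0: A_x + 520 = 0 → A_x = -520.0 N.
ΣF_y = 0: A_y − 270 − 3·266 = 0 → A_y = 1068 N.
ΣM about A: M_A − 270·177 − 407850 − (3·266)·260 = 0 → M_A = 663100 N·mm.

A_x = -520.0 N, A_y = 1068 N, M_A = 663100 N·mm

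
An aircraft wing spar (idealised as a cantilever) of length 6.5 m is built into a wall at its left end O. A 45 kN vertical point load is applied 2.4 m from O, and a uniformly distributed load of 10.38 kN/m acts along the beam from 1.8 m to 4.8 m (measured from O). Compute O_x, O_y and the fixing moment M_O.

O_x = 0, O_y = 76.14 kN, M_O = 210.8 kN·m

Resultant of the distributed load: 10.38 × 3 = 31.14 kN at 3.3 m from O.
ΣF_x = 0: O_x = 0.
ΣF_y = 0: O_y − 45 − 10.38·3 = 0 → O_y = 76.14 kN.
ΣM about O: M_O − 45·2.4 − (10.38·3)·3.3 = 0 → M_O = 210.8 kN·m.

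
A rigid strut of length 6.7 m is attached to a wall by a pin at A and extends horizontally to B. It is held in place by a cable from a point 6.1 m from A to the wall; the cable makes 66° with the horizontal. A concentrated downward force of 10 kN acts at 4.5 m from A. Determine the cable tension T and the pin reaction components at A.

T = 8.075 kN, A_x = 3.284 kN, A_y = 2.623 kN

ΣM about A: T·sin66°·6.1 − 10·4.5 = 0 → T = 45/(6.1·0.913545) = 8.07519 ≈ 8.075 kN.
ΣF_x = 0: A_x − T·cos66° = 0 → A_x = 8.07519 × 0.406737 = 3.284 kN.
ΣF_y = 0: A_y + T·sin66° − 10 = 0 → A_y = 10 − 8.07519 × 0.913545 = 2.623 kN.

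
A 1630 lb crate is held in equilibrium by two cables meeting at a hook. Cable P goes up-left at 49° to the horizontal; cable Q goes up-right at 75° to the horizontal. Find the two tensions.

T_P = 508.9 lb, T_Q = 1290 lb

ΣF_x = 0: −T_P·cos49° + T_Q·cos75° = 0 → T_Q = 2.53482·T_P.
ΣF_y = 0: T_P·sin49° + T_Q·sin75° = 1630.
Substitute: T_P·(0.75471 + 2.53482·0.965926) = 1630 → T_P = 508.873 ≈ 508.9 lb.
Then T_Q = 2.53482 × 508.873 = 1290 lb.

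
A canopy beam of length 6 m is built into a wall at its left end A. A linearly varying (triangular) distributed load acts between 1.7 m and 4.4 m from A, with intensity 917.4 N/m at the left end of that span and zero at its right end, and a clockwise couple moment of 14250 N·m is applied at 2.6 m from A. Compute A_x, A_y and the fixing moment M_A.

Resultant of the triangular load: ½ × 917.4 × 2.7 = 1238.49 N, acting at 2.6 m from A (one-third of the span from the peak).
ΣF_x = 0: A_x = 0.
ΣF_y = 0: A_y − ½·917.4·2.7 = 0 → A_y = 1238 N.
ΣM about A: M_A − (½·917.4·2.7)·2.6 − 14250 = 0 → M_A = 17470 N·m.

A_x = 0, A_y = 1238 N, M_A = 17470 N·m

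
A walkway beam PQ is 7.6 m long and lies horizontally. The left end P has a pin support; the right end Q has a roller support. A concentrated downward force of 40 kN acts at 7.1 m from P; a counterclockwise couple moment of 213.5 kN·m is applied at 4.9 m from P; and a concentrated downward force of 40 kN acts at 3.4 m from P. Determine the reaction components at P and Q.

P_x = 0, P_y = 52.83 kN, Q_y = 27.17 kN

Moments about P: Q_y·7.6 − 40·7.1 + 213.5 − 40·3.4 = 0 → Q_y = 206.5/7.6 = 27.1711 ≈ 27.17 kN.
ΣF_y = 0: P_y + 27.1711 − 40 − 40 = 0 → P_y = 52.83 kN.
ΣF_x = 0: no horizontal applied forces, so P_x = 0.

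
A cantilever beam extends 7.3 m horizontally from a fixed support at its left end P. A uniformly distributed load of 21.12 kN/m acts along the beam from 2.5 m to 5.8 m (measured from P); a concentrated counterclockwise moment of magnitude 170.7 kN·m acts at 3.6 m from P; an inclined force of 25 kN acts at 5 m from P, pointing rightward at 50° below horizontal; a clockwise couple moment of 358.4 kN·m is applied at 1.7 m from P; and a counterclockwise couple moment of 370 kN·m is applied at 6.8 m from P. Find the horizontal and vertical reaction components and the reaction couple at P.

Resultant of the distributed load: 21.12 × 3.3 = 69.696 kN at 4.15 m from P.
ΣF_x = 0: P_x + 25·cos50° = 0 → P_x = -16.07 kN.
ΣF_y = 0: P_y − 21.12·3.3 − 25·sin50° = 0 → P_y = 88.85 kN.
ΣM about P: M_P − (21.12·3.3)·4.15 + 170.7 − 25·sin50°·5 − 358.4 + 370 = 0 → M_P = 202.7 kN·m.

P_x = -16.07 kN, P_y = 88.85 kN, M_P = 202.7 kN·m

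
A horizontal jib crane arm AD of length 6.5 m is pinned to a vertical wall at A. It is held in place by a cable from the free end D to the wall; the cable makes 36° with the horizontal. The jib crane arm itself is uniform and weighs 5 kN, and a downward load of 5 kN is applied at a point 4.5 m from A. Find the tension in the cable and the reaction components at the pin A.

ΣM about A: T·sin36°·6.5 − 5·3.25 − 5·4.5 = 0 → T = 38.75/(6.5·0.587785) = 10.1424 ≈ 10.14 kN.
ΣF_x = 0: A_x − T·cos36° = 0 → A_x = 10.1424 × 0.809017 = 8.205 kN.
ΣF_y = 0: A_y + T·sin36° − 5 − 5 = 0 → A_y = 10 − 10.1424 × 0.587785 = 4.038 kN.

T = 10.14 kN, A_x = 8.205 kN, A_y = 4.038 kN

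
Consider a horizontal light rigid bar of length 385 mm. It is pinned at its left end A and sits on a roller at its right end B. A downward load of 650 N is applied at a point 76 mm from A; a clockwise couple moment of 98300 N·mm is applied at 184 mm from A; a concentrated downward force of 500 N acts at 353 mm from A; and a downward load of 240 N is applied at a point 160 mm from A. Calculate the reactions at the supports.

A_x = 0, A_y = 448.2 N, B_y = 941.8 N

Moments about A: B_y·385 − 650·76 − 98300 − 500·353 − 240·160 = 0 → B_y = 362600/385 = 941.818 ≈ 941.8 N.
ΣF_y = 0: A_y + 941.818 − 650 − 500 − 240 = 0 → A_y = 448.2 N.
ΣF_x = 0: no horizontal applied forces, so A_x = 0.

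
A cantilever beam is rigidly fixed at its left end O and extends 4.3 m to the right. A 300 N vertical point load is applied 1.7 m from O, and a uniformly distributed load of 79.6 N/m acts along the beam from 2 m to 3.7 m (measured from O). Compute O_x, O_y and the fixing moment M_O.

O_x = 0, O_y = 435.3 N, M_O = 895.7 N·m

Resultant of the distributed load: 79.6 × 1.7 = 135.32 N at 2.85 m from O.
ΣF_x = 0: O_x = 0.
ΣF_y = 0: O_y − 300 − 79.6·1.7 = 0 → O_y = 435.3 N.
ΣM about O: M_O − 300·1.7 − (79.6·1.7)·2.85 = 0 → M_O = 895.7 N·m.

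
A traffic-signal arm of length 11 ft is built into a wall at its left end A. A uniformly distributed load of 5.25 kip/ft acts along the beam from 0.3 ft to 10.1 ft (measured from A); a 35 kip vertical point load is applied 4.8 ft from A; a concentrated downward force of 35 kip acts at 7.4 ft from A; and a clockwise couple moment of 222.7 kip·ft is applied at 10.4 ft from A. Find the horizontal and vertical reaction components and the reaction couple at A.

Resultant of the distributed load: 5.25 × 9.8 = 51.45 kip at 5.2 ft from A.
ΣF_x = 0: A_x = 0.
ΣF_y = 0: A_y − 5.25·9.8 − 35 − 35 = 0 → A_y = 121.4 kip.
ΣM about A: M_A − (5.25·9.8)·5.2 − 35·4.8 − 35·7.4 − 222.7 = 0 → M_A = 917.2 kip·ft.

A_x = 0, A_y = 121.4 kip, M_A = 917.2 kip·ft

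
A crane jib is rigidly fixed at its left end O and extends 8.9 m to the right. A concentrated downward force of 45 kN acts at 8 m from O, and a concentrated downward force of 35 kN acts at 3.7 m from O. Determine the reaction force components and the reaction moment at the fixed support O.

O_x = 0, O_y = 80.00 kN, M_O = 489.5 kN·m

ΣF_x = 0: O_x = 0.
ΣF_y = 0: O_y − 45 − 35 = 0 → O_y = 80.00 kN.
ΣM about O: M_O − 45·8 − 35·3.7 = 0 → M_O = 489.5 kN·m.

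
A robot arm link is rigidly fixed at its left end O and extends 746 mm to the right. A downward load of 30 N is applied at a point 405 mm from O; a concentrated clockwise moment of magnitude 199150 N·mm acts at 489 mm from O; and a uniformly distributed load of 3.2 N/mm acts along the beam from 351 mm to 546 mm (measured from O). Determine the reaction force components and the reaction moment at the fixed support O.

Resultant of the distributed load: 3.2 × 195 = 624 N at 448.5 mm from O.
ΣF_x = 0: O_x = 0.
ΣF_y = 0: O_y − 30 − 3.2·195 = 0 → O_y = 654.0 N.
ΣM about O: M_O − 30·405 − 199150 − (3.2·195)·448.5 = 0 → M_O = 491200 N·mm.

O_x = 0, O_y = 654.0 N, M_O = 491200 N·mm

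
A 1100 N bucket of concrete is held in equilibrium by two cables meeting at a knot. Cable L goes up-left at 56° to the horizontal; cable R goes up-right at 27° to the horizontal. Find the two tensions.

T_L = 987.5 N, T_R = 619.7 N

ΣF_x = 0: −T_L·cos56° + T_R·cos27° = 0 → T_R = 0.627597·T_L.
ΣF_y = 0: T_L·sin56° + T_R·sin27° = 1100.
Substitute: T_L·(0.829038 + 0.627597·0.45399) = 1100 → T_L = 987.467 ≈ 987.5 N.
Then T_R = 0.627597 × 987.467 = 619.7 N.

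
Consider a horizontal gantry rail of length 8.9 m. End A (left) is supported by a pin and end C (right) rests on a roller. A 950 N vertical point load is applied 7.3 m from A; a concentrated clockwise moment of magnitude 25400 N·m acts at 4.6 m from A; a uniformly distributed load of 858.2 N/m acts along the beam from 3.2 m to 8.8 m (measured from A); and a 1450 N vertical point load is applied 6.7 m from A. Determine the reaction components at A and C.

Resultant of the distributed load: 858.2 × 5.6 = 4805.92 N at 6 m from A.
Moments about A: C_y·8.9 − 950·7.3 − 25400 − (858.2·5.6)·6 − 1450·6.7 = 0 → C_y = 70885.52/8.9 = 7964.67 ≈ 7965 N.
ΣF_y = 0: A_y + 7964.67 − 950 − 858.2·5.6 − 1450 = 0 → A_y = -758.7 N.
ΣF_x = 0: no horizontal applied forces, so A_x = 0.

A_x = 0, A_y = -758.7 N, C_y = 7965 N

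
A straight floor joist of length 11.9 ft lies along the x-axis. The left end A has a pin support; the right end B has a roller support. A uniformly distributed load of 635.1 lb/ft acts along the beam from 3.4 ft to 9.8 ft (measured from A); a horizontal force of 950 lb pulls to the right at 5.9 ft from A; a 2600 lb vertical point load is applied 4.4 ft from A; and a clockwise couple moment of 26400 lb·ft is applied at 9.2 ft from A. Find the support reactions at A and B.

Resultant of the distributed load: 635.1 × 6.4 = 4064.64 lb at 6.6 ft from A.
Moments about A: B_y·11.9 − (635.1·6.4)·6.6 − 2600·4.4 − 26400 = 0 → B_y = 64666.624/11.9 = 5434.17 ≈ 5434 lb.
ΣF_y = 0: A_y + 5434.17 − 635.1·6.4 − 2600 = 0 → A_y = 1230 lb.
ΣF_x = 0: A_x + 950 = 0 → A_x = -950.0 lb.

A_x = -950.0 lb, A_y = 1230 lb, B_y = 5434 lb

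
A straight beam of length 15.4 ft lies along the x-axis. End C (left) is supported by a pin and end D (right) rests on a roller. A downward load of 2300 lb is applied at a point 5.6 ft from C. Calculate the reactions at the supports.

C_x = 0, C_y = 1464 lb, D_y = 836.4 lb

Taking moments about C: D_y·15.4 − 2300·5.6 = 0 → D_y = 12880/15.4 = 836.364 ≈ 836.4 lb.
ΣF_y = 0: C_y + 836.364 − 2300 = 0 → C_y = 1464 lb.
ΣF_x = 0: no horizontal applied forces, so C_x = 0.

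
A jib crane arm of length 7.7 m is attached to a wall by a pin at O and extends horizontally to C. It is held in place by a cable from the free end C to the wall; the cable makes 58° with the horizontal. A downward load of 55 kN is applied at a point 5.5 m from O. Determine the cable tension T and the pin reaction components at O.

ΣM about O: T·sin58°·7.7 − 55·5.5 = 0 → T = 302.5/(7.7·0.848048) = 46.3249 ≈ 46.32 kN.
ΣF_x = 0: O_x − T·cos58° = 0 → O_x = 46.3249 × 0.529919 = 24.55 kN.
ΣF_y = 0: O_y + T·sin58° − 55 = 0 → O_y = 55 − 46.3249 × 0.848048 = 15.71 kN.

T = 46.32 kN, O_x = 24.55 kN, O_y = 15.71 kN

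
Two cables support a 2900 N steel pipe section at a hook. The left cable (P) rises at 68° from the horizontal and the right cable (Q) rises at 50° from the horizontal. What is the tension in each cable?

ΣF_x = 0: −T_P·cos68° + T_Q·cos50° = 0 → T_Q = 0.582784·T_P.
ΣF_y = 0: T_P·sin68° + T_Q·sin50° = 2900.
Substitute: T_P·(0.927184 + 0.582784·0.766044) = 2900 → T_P = 2111.21 ≈ 2111 N.
Then T_Q = 0.582784 × 2111.21 = 1230 N.

T_P = 2111 N, T_Q = 1230 N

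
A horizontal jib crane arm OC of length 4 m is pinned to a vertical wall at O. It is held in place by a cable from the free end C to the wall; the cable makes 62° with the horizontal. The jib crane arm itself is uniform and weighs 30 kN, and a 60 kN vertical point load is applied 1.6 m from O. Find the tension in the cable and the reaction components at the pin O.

T = 44.17 kN, O_x = 20.74 kN, O_y = 51.00 kN

ΣM about O: T·sin62°·4 − 30·2 − 60·1.6 = 0 → T = 156/(4·0.882948) = 44.1702 ≈ 44.17 kN.
ΣF_x = 0: O_x − T·cos62° = 0 → O_x = 44.1702 × 0.469472 = 20.74 kN.
ΣF_y = 0: O_y + T·sin62° − 30 − 60 = 0 → O_y = 90 − 44.1702 × 0.882948 = 51.00 kN.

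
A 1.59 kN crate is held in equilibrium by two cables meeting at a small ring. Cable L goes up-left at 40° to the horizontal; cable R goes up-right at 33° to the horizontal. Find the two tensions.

T_L = 1.394 kN, T_R = 1.274 kN

ΣF_x = 0: −T_L·cos40° + T_R·cos33° = 0 → T_R = 0.913403·T_L.
ΣF_y = 0: T_L·sin40° + T_R·sin33° = 1.59.
Substitute: T_L·(0.642788 + 0.913403·0.544639) = 1.59 → T_L = 1.39442 ≈ 1.394 kN.
Then T_R = 0.913403 × 1.39442 = 1.274 kN.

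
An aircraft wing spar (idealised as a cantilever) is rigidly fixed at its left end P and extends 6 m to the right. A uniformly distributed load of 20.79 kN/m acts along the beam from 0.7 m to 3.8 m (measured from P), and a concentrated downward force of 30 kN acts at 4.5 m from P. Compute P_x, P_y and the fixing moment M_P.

P_x = 0, P_y = 94.45 kN, M_P = 280.0 kN·m

Resultant of the distributed load: 20.79 × 3.1 = 64.449 kN at 2.25 m from P.
ΣF_x = 0: P_x = 0.
ΣF_y = 0: P_y − 20.79·3.1 − 30 = 0 → P_y = 94.45 kN.
ΣM about P: M_P − (20.79·3.1)·2.25 − 30·4.5 = 0 → M_P = 280.0 kN·m.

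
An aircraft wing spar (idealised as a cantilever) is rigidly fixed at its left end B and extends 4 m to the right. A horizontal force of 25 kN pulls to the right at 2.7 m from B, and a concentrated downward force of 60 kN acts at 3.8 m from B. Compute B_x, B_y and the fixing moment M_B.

B_x = -25.00 kN, B_y = 60.00 kN, M_B = 228.0 kN·m

ΣF_x = 0: B_x + 25 = 0 → B_x = -25.00 kN.
ΣF_y = 0: B_y − 60 = 0 → B_y = 60.00 kN.
ΣM about B: M_B − 60·3.8 = 0 → M_B = 228.0 kN·m.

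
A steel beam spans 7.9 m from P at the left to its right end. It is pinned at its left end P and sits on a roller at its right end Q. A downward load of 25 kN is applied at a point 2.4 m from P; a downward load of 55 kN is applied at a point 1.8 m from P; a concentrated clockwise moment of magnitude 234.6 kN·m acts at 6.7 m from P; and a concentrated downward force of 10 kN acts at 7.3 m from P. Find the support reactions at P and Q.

P_x = 0, P_y = 30.94 kN, Q_y = 59.06 kN

Taking moments about P: Q_y·7.9 − 25·2.4 − 55·1.8 − 234.6 − 10·7.3 = 0 → Q_y = 466.6/7.9 = 59.0633 ≈ 59.06 kN.
ΣF_y = 0: P_y + 59.0633 − 25 − 55 − 10 = 0 → P_y = 30.94 kN.
ΣF_x = 0: no horizontal applied forces, so P_x = 0.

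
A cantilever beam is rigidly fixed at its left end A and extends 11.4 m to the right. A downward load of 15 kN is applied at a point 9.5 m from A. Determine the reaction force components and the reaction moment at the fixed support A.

A_x = 0, A_y = 15.00 kN, M_A = 142.5 kN·m

ΣF_x = 0: A_x = 0.
ΣF_y = 0: A_y − 15 = 0 → A_y = 15.00 kN.
ΣM about A: M_A − 15·9.5 = 0 → M_A = 142.5 kN·m.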